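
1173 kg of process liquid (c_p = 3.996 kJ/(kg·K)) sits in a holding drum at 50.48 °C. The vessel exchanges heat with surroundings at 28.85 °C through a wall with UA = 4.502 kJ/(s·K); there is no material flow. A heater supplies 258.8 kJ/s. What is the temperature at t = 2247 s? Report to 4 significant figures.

82.19 °C

M c_p dT/dt = −UA(T − T_amb) + Q̇.
dT/dt = (T_ss − T)/τ with T_ss = T_amb + Q̇/UA = 28.85 + 258.8/4.502 = 86.3356 °C, τ = M c_p/UA = 1173·3.996/4.502 = 1041.16 s.
Solution: T(t) = T_ss + (T₀ − T_ss) e^(−t/τ).
T(2247) = 86.3356 + (-35.8556)·0.115537 = 82.1929 °C.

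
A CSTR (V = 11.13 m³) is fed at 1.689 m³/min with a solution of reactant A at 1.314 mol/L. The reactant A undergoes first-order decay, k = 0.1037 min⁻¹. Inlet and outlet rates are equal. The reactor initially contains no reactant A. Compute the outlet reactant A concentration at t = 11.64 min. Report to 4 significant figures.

0.7407 mol/L

Accumulation = in − out − consumed: V dC/dt = Q C_in − Q C − k V C.
This is linear with rate a = Q/V + k = 0.255452 min⁻¹.
C_ss = Q C_in/(Q + kV) = 0.780586 mol/L; C(t) = C_ss + (C₀ − C_ss) e^(−a t).
C(11.64) = 0.780586 + (-0.780586)·e^(−0.255452·11.64) = 0.780586 + (-0.780586)·0.0511260 = 0.740677 mol/L.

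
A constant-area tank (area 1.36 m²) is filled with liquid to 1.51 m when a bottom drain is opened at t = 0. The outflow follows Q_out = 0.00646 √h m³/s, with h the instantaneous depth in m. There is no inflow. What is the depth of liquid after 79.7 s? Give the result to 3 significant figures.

1.08 m

With no inflow, A dh/dt = −0.00646 √h.
This is separable: 2 d(√h)/dt = −0.00646/A, so √h = √h₀ − (0.00646/(2A)) t.
√h = √1.51 − 0.00646·79.7/(2·1.36) = 1.2288 − 0.18929 = 1.0395.
h = 1.0395² = 1.0806 m.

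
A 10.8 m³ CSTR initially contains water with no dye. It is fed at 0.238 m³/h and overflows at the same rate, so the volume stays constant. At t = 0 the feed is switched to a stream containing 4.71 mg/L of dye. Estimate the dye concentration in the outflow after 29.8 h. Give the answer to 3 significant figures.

Unsteady species balance (constant V, well mixed): V dC/dt = Q(C_in − C).
Rewrite as dC/dt + C/τ = C_in/τ, τ = V/Q = 45.378 h.
C approaches C_in exponentially: C(t) = C_in + (C₀ − C_in) e^(−t/τ).
C(29.8) = 4.71 + (0 − 4.71)·e^(−29.8/45.378) = 4.71 + (-4.7100)·0.51856 = 2.2676 mg/L.

2.27 mg/L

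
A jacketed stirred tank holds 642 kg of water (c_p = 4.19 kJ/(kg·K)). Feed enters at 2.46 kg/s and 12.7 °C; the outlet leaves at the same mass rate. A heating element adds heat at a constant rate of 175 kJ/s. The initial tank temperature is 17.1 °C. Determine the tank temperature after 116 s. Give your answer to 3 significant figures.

21.6 °C

Heat balance on the well-mixed liquid: M c_p dT/dt = ṁ c_p (T_in − T) + 175.
Rearrange: dT/dt = (T_ss − T)/τ with τ = M/ṁ = 260.98 s and T_ss = T_in + Q̇/(ṁ c_p) = 29.678 °C.
Solution: T(t) = T_ss + (T₀ − T_ss) e^(−t/τ).
T(116) = 29.678 + (-12.578)·e^(−116/260.98) = 29.678 + (-12.578)·0.64115 = 21.614 °C.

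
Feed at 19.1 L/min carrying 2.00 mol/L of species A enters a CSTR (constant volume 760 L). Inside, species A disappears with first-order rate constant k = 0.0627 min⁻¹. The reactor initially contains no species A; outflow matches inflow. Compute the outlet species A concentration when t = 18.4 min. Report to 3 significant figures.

0.459 mol/L

V dC/dt = Q(C_in − C) − k V C.
This is linear with rate a = Q/V + k = 0.087832 min⁻¹.
C_ss = Q C_in/(Q + kV) = 0.57227 mol/L; C(t) = C_ss + (C₀ − C_ss) e^(−a t).
C(18.4) = 0.57227 + (-0.57227)·e^(−0.087832·18.4) = 0.57227 + (-0.57227)·0.19867 = 0.45857 mol/L.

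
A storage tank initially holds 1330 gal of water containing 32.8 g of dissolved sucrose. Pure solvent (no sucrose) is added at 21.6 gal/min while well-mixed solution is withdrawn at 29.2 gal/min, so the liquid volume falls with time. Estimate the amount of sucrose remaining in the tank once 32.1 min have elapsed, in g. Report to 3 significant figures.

15.1 g

Let m(t) be the amount of sucrose. Volume: V(t) = V₀ + (Q_in − Q_out) t = 1330 − 7.6000 t; V(32.1) = 1086.0 gal.
No sucrose enters, so dm/dt = −Q_out · (m/V).
dm/m = −Q_out dt/(V₀ − 7.6000 t); integrating gives ln(m/m₀) = −(Q_out/(Q_in−Q_out)) ln(V/V₀).
m = m₀ (V₀/V)^(Q_out/(Q_in−Q_out)) = 32.8 × (1330/1086.0)^(-3.8421) = 15.057 g.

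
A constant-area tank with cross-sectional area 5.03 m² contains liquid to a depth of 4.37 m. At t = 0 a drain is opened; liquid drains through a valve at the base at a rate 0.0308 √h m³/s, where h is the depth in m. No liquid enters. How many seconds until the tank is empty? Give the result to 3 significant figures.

683 s

Volume balance on the tank: A dh/dt = −0.0308 √h.
This is separable: 2 d(√h)/dt = −0.0308/A, so √h = √h₀ − (0.0308/(2A)) t.
Set h = 0: 2√h₀ = (0.0308/A) t_empty ⇒ t_empty = 2A√h₀/0.0308.
t_empty = 2·5.03·√4.37/0.0308 = 10.060·2.0905/0.0308 = 682.79 s.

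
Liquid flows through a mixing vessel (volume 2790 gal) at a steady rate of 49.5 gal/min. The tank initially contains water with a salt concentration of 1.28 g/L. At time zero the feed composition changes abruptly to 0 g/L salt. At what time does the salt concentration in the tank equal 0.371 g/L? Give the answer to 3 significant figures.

69.8 min

Species balance: V dC/dt = Q(C_in − C) ⇒ τ = V/Q = 56.364 min.
C(t) = C_in + (C₀ − C_in) e^(−t/τ). Set C = 0.371 and solve for t:
e^(−t/τ) = (C − C_in)/(C₀ − C_in) = (0.371 − 0)/(1.28 − 0) = 0.28984
t = −τ ln(…) = 56.364 × 1.2384 = 69.801 min.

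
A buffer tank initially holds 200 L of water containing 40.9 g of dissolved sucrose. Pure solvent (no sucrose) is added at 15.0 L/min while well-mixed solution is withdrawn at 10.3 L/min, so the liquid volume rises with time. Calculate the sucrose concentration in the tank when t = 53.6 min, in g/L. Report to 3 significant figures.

Let m(t) be the amount of sucrose. Volume: V(t) = V₀ + (Q_in − Q_out) t = 200 + 4.7000 t; V(53.6) = 451.92 L.
Solute balance: dm/dt = 0 − Q_out C = −Q_out m/V(t).
dm/m = −Q_out dt/(V₀ + 4.7000 t); integrating gives ln(m/m₀) = −(Q_out/(Q_in−Q_out)) ln(V/V₀).
m = m₀ (V₀/V)^(Q_out/(Q_in−Q_out)) = 40.9 × (200/451.92)^(2.1915) = 6.8528 g.
C = m/V = 6.8528/451.92 = 0.015164 g/L.

0.0152 g/L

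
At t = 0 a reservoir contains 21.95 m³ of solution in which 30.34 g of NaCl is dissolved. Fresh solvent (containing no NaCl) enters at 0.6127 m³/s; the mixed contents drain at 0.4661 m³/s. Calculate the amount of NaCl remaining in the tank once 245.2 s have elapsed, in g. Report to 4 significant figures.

1.389 g

Total volume: dV/dt = Q_in − Q_out = 0.146600 m³/s, so V(t) = 21.95 + 0.146600 t and V(245.2) = 57.8963 m³.
No NaCl enters, so dm/dt = −Q_out · (m/V).
dm/m = −Q_out dt/(V₀ + 0.146600 t); integrating gives ln(m/m₀) = −(Q_out/(Q_in−Q_out)) ln(V/V₀).
m = m₀ (V₀/V)^(Q_out/(Q_in−Q_out)) = 30.34 × (21.95/57.8963)^(3.17940) = 1.38931 g.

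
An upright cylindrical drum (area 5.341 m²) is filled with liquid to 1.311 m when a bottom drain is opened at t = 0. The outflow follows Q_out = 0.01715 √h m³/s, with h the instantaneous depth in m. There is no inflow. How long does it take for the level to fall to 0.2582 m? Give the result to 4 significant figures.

396.7 s

A dh/dt = −Q_out = −0.01715 √h.
∫ h^(−1/2) dh = −(0.01715/A) ∫ dt, giving 2√h = 2√h₀ − (0.01715/A) t.
t = 2A(√h₀ − √h)/0.01715 = 2·5.341·(√1.311 − √0.2582)/0.01715
  = 10.6820 × (1.14499 − 0.508134) / 0.01715 = 396.670 s.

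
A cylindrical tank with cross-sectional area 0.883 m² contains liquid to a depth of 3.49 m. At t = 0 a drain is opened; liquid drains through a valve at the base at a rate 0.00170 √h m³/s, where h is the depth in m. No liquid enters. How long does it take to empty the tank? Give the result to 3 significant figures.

A dh/dt = −Q_out = −0.00170 √h.
Separate and integrate: 2(√h − √h₀) = −(0.00170/A) t.
Tank is empty when √h = 0: t_empty = 2A√h₀/0.00170.
t_empty = 2·0.883·√3.49/0.00170 = 1.7660·1.8682/0.00170 = 1940.7 s.

1940 s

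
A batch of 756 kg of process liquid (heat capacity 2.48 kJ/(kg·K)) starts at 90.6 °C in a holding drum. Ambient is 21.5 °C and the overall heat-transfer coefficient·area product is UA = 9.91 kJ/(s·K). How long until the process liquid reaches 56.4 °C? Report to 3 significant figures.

First-law balance (no shaft work): M c_p dT/dt = −UA(T − T_amb).
τ = M c_p/UA = 189.19 s; T_ss = T_amb = 21.500 °C.
T(t) = T_ss + (T₀ − T_ss)e^(−t/τ); set T = 56.4:
t = −τ ln[(T − T_ss)/(T₀ − T_ss)] = −189.19 · ln(0.50507) = 129.23 s.

129 s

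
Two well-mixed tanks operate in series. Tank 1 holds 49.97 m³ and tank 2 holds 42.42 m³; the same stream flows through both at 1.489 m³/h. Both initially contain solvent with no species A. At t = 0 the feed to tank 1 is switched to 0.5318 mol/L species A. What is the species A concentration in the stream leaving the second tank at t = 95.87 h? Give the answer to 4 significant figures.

Time constants: τᵢ = Vᵢ/Q for each well-mixed tank.
τ₁ = 49.97/1.489 = 33.5594 h; τ₂ = 42.42/1.489 = 28.4889 h.
Solving the cascade with C₁(0)=C₂(0)=0 gives C₂(t) = C_in[1 − (τ₁ e^(−t/τ₁) − τ₂ e^(−t/τ₂))/(τ₁ − τ₂)].
At t = 95.87: e^(−t/τ₁) = 0.0574568, e^(−t/τ₂) = 0.0345562.
C₂ = 0.5318·[1 − (33.5594·0.0574568 − 28.4889·0.0345562)/(5.07052)] = 0.5318·0.813876 = 0.432819 mol/L.

0.4328 mol/L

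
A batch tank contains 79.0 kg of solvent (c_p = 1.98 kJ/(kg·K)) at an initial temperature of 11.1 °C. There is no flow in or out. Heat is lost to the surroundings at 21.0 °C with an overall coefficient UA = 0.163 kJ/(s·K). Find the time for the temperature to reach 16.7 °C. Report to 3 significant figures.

Lumped-capacitance energy balance: M c_p dT/dt = UA(T_amb − T).
τ = M c_p/UA = 959.63 s; T_ss = T_amb = 21.000 °C.
T(t) = T_ss + (T₀ − T_ss)e^(−t/τ); set T = 16.7:
t = −τ ln[(T − T_ss)/(T₀ − T_ss)] = −959.63 · ln(0.43434) = 800.26 s.

800 s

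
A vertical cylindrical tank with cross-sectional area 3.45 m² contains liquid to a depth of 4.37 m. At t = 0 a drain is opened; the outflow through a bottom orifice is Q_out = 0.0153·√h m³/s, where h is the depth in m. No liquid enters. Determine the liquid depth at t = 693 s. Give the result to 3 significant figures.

0.307 m

Volume balance on the tank: A dh/dt = −0.0153 √h.
This is separable: 2 d(√h)/dt = −0.0153/A, so √h = √h₀ − (0.0153/(2A)) t.
√h = √4.37 − 0.0153·693/(2·3.45) = 2.0905 − 1.5367 = 0.55380.
h = 0.55380² = 0.30670 m.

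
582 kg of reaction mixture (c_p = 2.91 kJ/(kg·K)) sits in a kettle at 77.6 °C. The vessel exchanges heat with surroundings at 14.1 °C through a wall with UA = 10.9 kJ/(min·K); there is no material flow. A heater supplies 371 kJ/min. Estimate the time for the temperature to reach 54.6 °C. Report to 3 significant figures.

236 min

Lumped-capacitance energy balance: M c_p dT/dt = UA(T_amb − T) + Q̇.
τ = M c_p/UA = 155.38 min; T_ss = T_amb + Q̇/UA = 14.1 + 371/10.9 = 48.137 °C.
T(t) = T_ss + (T₀ − T_ss)e^(−t/τ); set T = 54.6:
t = −τ ln[(T − T_ss)/(T₀ − T_ss)] = −155.38 · ln(0.21937) = 235.71 min.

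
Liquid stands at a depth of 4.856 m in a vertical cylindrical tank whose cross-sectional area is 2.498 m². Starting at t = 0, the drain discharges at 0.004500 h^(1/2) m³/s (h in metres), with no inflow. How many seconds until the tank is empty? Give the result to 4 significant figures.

2447 s

With no inflow, A dh/dt = −0.004500 √h.
This is separable: 2 d(√h)/dt = −0.004500/A, so √h = √h₀ − (0.004500/(2A)) t.
Set h = 0: 2√h₀ = (0.004500/A) t_empty ⇒ t_empty = 2A√h₀/0.004500.
t_empty = 2·2.498·√4.856/0.004500 = 4.99600·2.20363/0.004500 = 2446.52 s.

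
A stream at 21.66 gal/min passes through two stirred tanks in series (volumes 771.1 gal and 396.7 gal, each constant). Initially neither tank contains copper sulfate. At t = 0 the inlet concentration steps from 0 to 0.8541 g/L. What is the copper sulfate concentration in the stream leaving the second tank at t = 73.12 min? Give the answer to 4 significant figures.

Species balance on tank i: dCᵢ/dt = (Cᵢ₋₁ − Cᵢ)/τᵢ with τᵢ = Vᵢ/Q.
τ₁ = 771.1/21.66 = 35.6002 min; τ₂ = 396.7/21.66 = 18.3149 min.
Solving the cascade with C₁(0)=C₂(0)=0 gives C₂(t) = C_in[1 − (τ₁ e^(−t/τ₁) − τ₂ e^(−t/τ₂))/(τ₁ − τ₂)].
At t = 73.12: e^(−t/τ₁) = 0.128231, e^(−t/τ₂) = 0.0184556.
C₂ = 0.8541·[1 − (35.6002·0.128231 − 18.3149·0.0184556)/(17.2853)] = 0.8541·0.755455 = 0.645234 g/L.

0.6452 g/L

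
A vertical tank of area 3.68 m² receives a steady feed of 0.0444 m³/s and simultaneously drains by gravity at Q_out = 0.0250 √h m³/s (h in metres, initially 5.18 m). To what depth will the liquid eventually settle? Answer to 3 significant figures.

3.15 m

A dh/dt = Q_in − 0.0250 √h. Steady state requires inflow = outflow:
Q_in = 0.0250 √h_ss ⇒ √h_ss = 0.0444/0.0250 = 1.7760.
h_ss = 1.7760² = 3.1542 m. (Since h₀ = 5.18 m > h_ss, the level will fall toward this value.)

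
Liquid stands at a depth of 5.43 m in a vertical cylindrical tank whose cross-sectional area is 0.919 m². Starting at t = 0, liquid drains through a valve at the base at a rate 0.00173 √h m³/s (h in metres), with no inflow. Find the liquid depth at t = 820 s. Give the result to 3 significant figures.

2.43 m

Accumulation of liquid (constant cross-section A): A dh/dt = −0.00173 √h.
∫ h^(−1/2) dh = −(0.00173/A) ∫ dt, giving 2√h = 2√h₀ − (0.00173/A) t.
√h = √5.43 − 0.00173·820/(2·0.919) = 2.3302 − 0.77182 = 1.5584.
h = 1.5584² = 2.4287 m.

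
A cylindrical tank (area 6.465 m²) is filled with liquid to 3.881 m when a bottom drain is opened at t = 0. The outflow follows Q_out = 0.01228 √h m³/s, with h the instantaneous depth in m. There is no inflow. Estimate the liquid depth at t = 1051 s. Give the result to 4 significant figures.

0.9445 m

A dh/dt = −Q_out = −0.01228 √h.
Separate and integrate: 2(√h − √h₀) = −(0.01228/A) t.
√h = √3.881 − 0.01228·1051/(2·6.465) = 1.97003 − 0.998166 = 0.971860.
h = 0.971860² = 0.944512 m.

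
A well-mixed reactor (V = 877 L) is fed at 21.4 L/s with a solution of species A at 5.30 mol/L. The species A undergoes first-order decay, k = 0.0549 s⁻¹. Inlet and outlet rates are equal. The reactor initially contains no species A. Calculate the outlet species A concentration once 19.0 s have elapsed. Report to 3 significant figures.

Accumulation = in − out − consumed: V dC/dt = Q C_in − Q C − k V C.
dC/dt = (Q/V) C_in − (Q/V + k) C; effective rate a = Q/V + k = 0.024401 + 0.0549 = 0.079301 s⁻¹.
C_ss = Q C_in/(Q + kV) = 1.6308 mol/L; C(t) = C_ss + (C₀ − C_ss) e^(−a t).
C(19.0) = 1.6308 + (-1.6308)·e^(−0.079301·19.0) = 1.6308 + (-1.6308)·0.22163 = 1.2694 mol/L.

1.27 mol/L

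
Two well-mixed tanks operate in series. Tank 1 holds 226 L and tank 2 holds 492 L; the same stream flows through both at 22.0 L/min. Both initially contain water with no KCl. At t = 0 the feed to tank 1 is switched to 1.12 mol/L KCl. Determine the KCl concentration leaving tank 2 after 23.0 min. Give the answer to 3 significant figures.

Species balance on tank i: dCᵢ/dt = (Cᵢ₋₁ − Cᵢ)/τᵢ with τᵢ = Vᵢ/Q.
τ₁ = 226/22.0 = 10.273 min; τ₂ = 492/22.0 = 22.364 min.
Solving the cascade with C₁(0)=C₂(0)=0 gives C₂(t) = C_in[1 − (τ₁ e^(−t/τ₁) − τ₂ e^(−t/τ₂))/(τ₁ − τ₂)].
At t = 23.0: e^(−t/τ₁) = 0.10657, e^(−t/τ₂) = 0.35756.
C₂ = 1.12·[1 − (10.273·0.10657 − 22.364·0.35756)/(-12.091)] = 1.12·0.42920 = 0.48070 mol/L.

0.481 mol/L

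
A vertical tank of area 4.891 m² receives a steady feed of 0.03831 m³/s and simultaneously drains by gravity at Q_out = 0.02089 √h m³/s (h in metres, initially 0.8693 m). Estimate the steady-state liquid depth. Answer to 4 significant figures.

Level balance: A dh/dt = 0.03831 − 0.02089 √h. Setting dh/dt = 0:
Q_in = 0.02089 √h_ss ⇒ √h_ss = 0.03831/0.02089 = 1.83389.
h_ss = 1.83389² = 3.36316 m. (Since h₀ = 0.8693 m < h_ss, the level will rise toward this value.)

3.363 m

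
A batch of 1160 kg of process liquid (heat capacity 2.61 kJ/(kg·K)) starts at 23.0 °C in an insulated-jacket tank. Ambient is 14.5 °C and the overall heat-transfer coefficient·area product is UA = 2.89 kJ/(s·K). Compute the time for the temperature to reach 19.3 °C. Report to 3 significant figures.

599 s

Heat balance on the well-mixed liquid: M c_p dT/dt = −UA(T − T_amb).
τ = M c_p/UA = 1047.6 s; T_ss = T_amb = 14.500 °C.
T(t) = T_ss + (T₀ − T_ss)e^(−t/τ); set T = 19.3:
t = −τ ln[(T − T_ss)/(T₀ − T_ss)] = −1047.6 · ln(0.56471) = 598.66 s.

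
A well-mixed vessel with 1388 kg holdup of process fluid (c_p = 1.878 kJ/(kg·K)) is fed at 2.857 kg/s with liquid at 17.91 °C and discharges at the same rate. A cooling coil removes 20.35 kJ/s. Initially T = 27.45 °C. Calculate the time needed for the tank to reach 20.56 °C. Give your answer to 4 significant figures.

353.3 s

M c_p dT/dt = ṁ c_p (T_in − T) − Q̇.
τ = M/ṁ = 485.824 s; T_ss = T_in − Q̇/(ṁ c_p) = 14.1172 °C.
T(t) = T_ss + (T₀ − T_ss) e^(−t/τ). Set T = 20.56:
e^(−t/τ) = (20.56 − 14.1172)/(27.45 − 14.1172) = 0.483229
t = −485.824 · ln(0.483229) = 353.323 s.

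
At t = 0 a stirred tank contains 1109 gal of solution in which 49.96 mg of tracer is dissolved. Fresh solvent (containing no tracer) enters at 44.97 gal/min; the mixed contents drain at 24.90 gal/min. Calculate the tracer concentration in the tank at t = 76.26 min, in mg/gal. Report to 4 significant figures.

Let m(t) be the amount of tracer. Volume: V(t) = V₀ + (Q_in − Q_out) t = 1109 + 20.0700 t; V(76.26) = 2639.54 gal.
Solute balance: dm/dt = 0 − Q_out C = −Q_out m/V(t).
Separate: dm/m = −Q_out dt/V(t) ⇒ ln(m/m₀) = −(Q_out/(Q_in−Q_out)) ln(V/V₀).
m = m₀ (V₀/V)^(Q_out/(Q_in−Q_out)) = 49.96 × (1109/2639.54)^(1.24066) = 17.0371 mg.
C = m/V = 17.0371/2639.54 = 0.00645457 mg/gal.

0.006455 mg/gal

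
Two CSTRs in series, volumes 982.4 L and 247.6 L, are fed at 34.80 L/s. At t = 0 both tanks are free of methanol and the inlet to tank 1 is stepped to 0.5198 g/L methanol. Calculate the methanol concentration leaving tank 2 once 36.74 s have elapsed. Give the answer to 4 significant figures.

0.3317 g/L

Species balance on tank i: dCᵢ/dt = (Cᵢ₋₁ − Cᵢ)/τᵢ with τᵢ = Vᵢ/Q.
τ₁ = 982.4/34.80 = 28.2299 s; τ₂ = 247.6/34.80 = 7.11494 s.
Solving the cascade with C₁(0)=C₂(0)=0 gives C₂(t) = C_in[1 − (τ₁ e^(−t/τ₁) − τ₂ e^(−t/τ₂))/(τ₁ − τ₂)].
At t = 36.74: e^(−t/τ₁) = 0.272135, e^(−t/τ₂) = 0.00572004.
C₂ = 0.5198·[1 − (28.2299·0.272135 − 7.11494·0.00572004)/(21.1149)] = 0.5198·0.638093 = 0.331681 g/L.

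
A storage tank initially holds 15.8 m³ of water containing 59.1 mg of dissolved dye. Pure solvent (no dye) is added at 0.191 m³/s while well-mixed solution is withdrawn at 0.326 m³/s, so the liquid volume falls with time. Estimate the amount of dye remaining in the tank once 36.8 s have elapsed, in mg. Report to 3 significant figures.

23.8 mg

Let m(t) be the amount of dye. Volume: V(t) = V₀ + (Q_in − Q_out) t = 15.8 − 0.13500 t; V(36.8) = 10.832 m³.
Solute balance: dm/dt = 0 − Q_out C = −Q_out m/V(t).
dm/m = −Q_out dt/(V₀ − 0.13500 t); integrating gives ln(m/m₀) = −(Q_out/(Q_in−Q_out)) ln(V/V₀).
m = m₀ (V₀/V)^(Q_out/(Q_in−Q_out)) = 59.1 × (15.8/10.832)^(-2.4148) = 23.751 mg.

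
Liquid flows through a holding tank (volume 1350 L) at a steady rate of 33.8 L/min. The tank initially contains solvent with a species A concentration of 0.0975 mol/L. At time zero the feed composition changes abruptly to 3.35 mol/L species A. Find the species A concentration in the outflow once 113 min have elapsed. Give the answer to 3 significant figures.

3.16 mol/L

Accumulation = in − out for the solute gives V dC/dt = Q(C_in − C).
So dC/dt = (C_in − C)/τ with τ = V/Q = 1350/33.8 = 39.941 min.
This is linear first-order; C(t) = C_in + (C₀ − C_in) e^(−t/τ).
C(113) = 3.35 + (0.0975 − 3.35)·e^(−113/39.941) = 3.35 + (-3.2525)·0.059061 = 3.1579 mol/L.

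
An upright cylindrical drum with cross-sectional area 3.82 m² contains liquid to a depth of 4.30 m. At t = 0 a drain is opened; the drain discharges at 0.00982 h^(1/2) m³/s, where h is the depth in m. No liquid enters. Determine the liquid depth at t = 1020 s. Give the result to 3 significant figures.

0.582 m

With no inflow, A dh/dt = −0.00982 √h.
Separate and integrate: 2(√h − √h₀) = −(0.00982/A) t.
√h = √4.30 − 0.00982·1020/(2·3.82) = 2.0736 − 1.3110 = 0.76260.
h = 0.76260² = 0.58155 m.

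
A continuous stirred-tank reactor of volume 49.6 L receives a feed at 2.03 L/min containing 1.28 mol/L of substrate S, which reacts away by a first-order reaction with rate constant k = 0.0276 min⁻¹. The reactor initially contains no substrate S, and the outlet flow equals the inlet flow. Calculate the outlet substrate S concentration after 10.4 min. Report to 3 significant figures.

0.390 mol/L

V dC/dt = Q(C_in − C) − k V C.
This is linear with rate a = Q/V + k = 0.068527 min⁻¹.
C_ss = Q C_in/(Q + kV) = 0.76447 mol/L; C(t) = C_ss + (C₀ − C_ss) e^(−a t).
C(10.4) = 0.76447 + (-0.76447)·e^(−0.068527·10.4) = 0.76447 + (-0.76447)·0.49033 = 0.38963 mol/L.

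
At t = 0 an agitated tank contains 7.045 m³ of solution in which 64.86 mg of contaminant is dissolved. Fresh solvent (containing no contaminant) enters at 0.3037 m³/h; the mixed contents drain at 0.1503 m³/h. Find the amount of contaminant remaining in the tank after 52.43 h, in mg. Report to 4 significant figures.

Total volume: dV/dt = Q_in − Q_out = 0.153400 m³/h, so V(t) = 7.045 + 0.153400 t and V(52.43) = 15.0878 m³.
Species balance (pure solvent in): dm/dt = −Q_out · m/V(t).
Separate: dm/m = −Q_out dt/V(t) ⇒ ln(m/m₀) = −(Q_out/(Q_in−Q_out)) ln(V/V₀).
m = m₀ (V₀/V)^(Q_out/(Q_in−Q_out)) = 64.86 × (7.045/15.0878)^(0.979791) = 30.7551 mg.

30.76 mg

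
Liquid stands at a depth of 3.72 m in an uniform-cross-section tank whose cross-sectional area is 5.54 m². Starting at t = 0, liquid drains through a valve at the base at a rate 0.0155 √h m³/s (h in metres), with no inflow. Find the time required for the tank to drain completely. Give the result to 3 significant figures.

With no inflow, A dh/dt = −0.0155 √h.
This is separable: 2 d(√h)/dt = −0.0155/A, so √h = √h₀ − (0.0155/(2A)) t.
Set h = 0: 2√h₀ = (0.0155/A) t_empty ⇒ t_empty = 2A√h₀/0.0155.
t_empty = 2·5.54·√3.72/0.0155 = 11.080·1.9287/0.0155 = 1378.7 s.

1380 s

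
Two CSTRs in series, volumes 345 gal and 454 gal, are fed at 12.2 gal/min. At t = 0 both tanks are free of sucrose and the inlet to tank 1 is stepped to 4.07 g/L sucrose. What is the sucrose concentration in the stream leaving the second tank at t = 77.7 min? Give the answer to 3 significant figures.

2.79 g/L

Time constants: τᵢ = Vᵢ/Q for each well-mixed tank.
τ₁ = 345/12.2 = 28.279 min; τ₂ = 454/12.2 = 37.213 min.
Tank 1: C₁ = C_in(1 − e^(−t/τ₁)). Tank 2 (τ₁ ≠ τ₂): C₂ = C_in[1 − (τ₁ e^(−t/τ₁) − τ₂ e^(−t/τ₂))/(τ₁ − τ₂)].
At t = 77.7: e^(−t/τ₁) = 0.064078, e^(−t/τ₂) = 0.12394.
C₂ = 4.07·[1 − (28.279·0.064078 − 37.213·0.12394)/(-8.9344)] = 4.07·0.68660 = 2.7945 g/L.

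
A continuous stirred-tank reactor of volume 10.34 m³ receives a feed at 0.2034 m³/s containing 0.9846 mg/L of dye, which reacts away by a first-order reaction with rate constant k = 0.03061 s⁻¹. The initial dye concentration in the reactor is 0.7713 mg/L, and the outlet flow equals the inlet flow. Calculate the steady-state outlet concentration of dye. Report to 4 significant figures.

V dC/dt = Q(C_in − C) − k V C.
Steady state (dC/dt = 0): C_ss = Q C_in/(Q + kV) = C_in/(1 + kV/Q).
C_ss = 0.2034·0.9846/(0.2034 + 0.03061·10.34) = 0.200268/0.519907 = 0.385199 mg/L.

0.3852 mg/L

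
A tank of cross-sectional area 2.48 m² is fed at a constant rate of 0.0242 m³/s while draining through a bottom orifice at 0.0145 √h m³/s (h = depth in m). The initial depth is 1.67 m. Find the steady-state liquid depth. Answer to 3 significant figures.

2.79 m

A dh/dt = Q_in − 0.0145 √h. Steady state requires inflow = outflow:
Q_in = 0.0145 √h_ss ⇒ √h_ss = 0.0242/0.0145 = 1.6690.
h_ss = 1.6690² = 2.7854 m. (Since h₀ = 1.67 m < h_ss, the level will rise toward this value.)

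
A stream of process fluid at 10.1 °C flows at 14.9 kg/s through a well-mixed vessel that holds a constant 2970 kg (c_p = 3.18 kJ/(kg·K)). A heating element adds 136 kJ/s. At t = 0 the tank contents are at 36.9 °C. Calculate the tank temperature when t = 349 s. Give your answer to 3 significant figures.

17.1 °C

M c_p dT/dt = ṁ c_p (T_in − T) + Q̇.
τ = M/ṁ = 199.33 s; T_ss = T_in + Q̇/(ṁ c_p) = 10.1 + 136/(14.9·3.18) = 12.970 °C.
Integrating: T(t) = T_ss + (T₀ − T_ss) e^(−t/τ).
T(349) = 12.970 + (23.930)·e^(−349/199.33) = 12.970 + (23.930)·0.17362 = 17.125 °C.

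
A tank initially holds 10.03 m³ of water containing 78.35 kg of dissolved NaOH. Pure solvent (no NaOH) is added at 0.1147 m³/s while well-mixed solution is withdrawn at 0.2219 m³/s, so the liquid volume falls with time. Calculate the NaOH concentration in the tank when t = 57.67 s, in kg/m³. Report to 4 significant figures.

Total volume: dV/dt = Q_in − Q_out = -0.107200 m³/s, so V(t) = 10.03 − 0.107200 t and V(57.67) = 3.84778 m³.
Solute balance: dm/dt = 0 − Q_out C = −Q_out m/V(t).
dm/m = −Q_out dt/(V₀ − 0.107200 t); integrating gives ln(m/m₀) = −(Q_out/(Q_in−Q_out)) ln(V/V₀).
m = m₀ (V₀/V)^(Q_out/(Q_in−Q_out)) = 78.35 × (10.03/3.84778)^(-2.06996) = 10.7832 kg.
C = m/V = 10.7832/3.84778 = 2.80244 kg/m³.

2.802 kg/m³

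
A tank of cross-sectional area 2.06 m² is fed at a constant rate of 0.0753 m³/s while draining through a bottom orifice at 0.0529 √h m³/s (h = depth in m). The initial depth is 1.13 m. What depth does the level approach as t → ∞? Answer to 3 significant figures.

2.03 m

Mass balance (ρ constant): A dh/dt = Q_in − 0.0529 √h. At steady state dh/dt = 0:
Q_in = 0.0529 √h_ss ⇒ √h_ss = 0.0753/0.0529 = 1.4234.
h_ss = 1.4234² = 2.0262 m. (Since h₀ = 1.13 m < h_ss, the level will rise toward this value.)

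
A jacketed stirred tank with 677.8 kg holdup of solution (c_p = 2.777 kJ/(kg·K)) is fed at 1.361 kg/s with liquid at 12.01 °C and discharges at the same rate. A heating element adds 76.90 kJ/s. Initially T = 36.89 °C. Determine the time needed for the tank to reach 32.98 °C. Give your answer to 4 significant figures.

M c_p dT/dt = ṁ c_p (T_in − T) + Q̇.
τ = M/ṁ = 498.016 s; T_ss = T_in + Q̇/(ṁ c_p) = 32.3566 °C.
T(t) = T_ss + (T₀ − T_ss) e^(−t/τ). Set T = 32.98:
e^(−t/τ) = (32.98 − 32.3566)/(36.89 − 32.3566) = 0.137508
t = −498.016 · ln(0.137508) = 988.099 s.

988.1 s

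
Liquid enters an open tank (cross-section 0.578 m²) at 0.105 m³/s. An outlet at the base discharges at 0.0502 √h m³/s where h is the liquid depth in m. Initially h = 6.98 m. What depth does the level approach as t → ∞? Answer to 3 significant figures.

4.37 m

A dh/dt = Q_in − 0.0502 √h. Steady state requires inflow = outflow:
Q_in = 0.0502 √h_ss ⇒ √h_ss = 0.105/0.0502 = 2.0916.
h_ss = 2.0916² = 4.3749 m. (Since h₀ = 6.98 m > h_ss, the level will fall toward this value.)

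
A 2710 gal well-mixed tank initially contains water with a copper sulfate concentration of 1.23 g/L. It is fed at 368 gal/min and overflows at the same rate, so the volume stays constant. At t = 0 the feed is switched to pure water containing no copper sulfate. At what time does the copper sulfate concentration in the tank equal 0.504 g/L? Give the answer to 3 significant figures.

Species balance on the tank: V dC/dt = Q(C_in − C), so τ = V/Q = 7.3641 min.
C(t) = C_in + (C₀ − C_in) e^(−t/τ). Set C = 0.504 and solve for t:
e^(−t/τ) = (C − C_in)/(C₀ − C_in) = (0.504 − 0)/(1.23 − 0) = 0.40976
t = −τ ln(…) = 7.3641 × 0.89219 = 6.5702 min.

6.57 min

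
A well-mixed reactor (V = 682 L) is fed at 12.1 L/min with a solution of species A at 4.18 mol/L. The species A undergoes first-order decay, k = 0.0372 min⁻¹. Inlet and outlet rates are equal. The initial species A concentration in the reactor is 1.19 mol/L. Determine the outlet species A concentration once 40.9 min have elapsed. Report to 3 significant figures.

1.33 mol/L

Accumulation = in − out − consumed: V dC/dt = Q C_in − Q C − k V C.
This is linear with rate a = Q/V + k = 0.054942 min⁻¹.
C_ss = Q C_in/(Q + kV) = 1.3498 mol/L; C(t) = C_ss + (C₀ − C_ss) e^(−a t).
C(40.9) = 1.3498 + (-0.15981)·e^(−0.054942·40.9) = 1.3498 + (-0.15981)·0.10570 = 1.3329 mol/L.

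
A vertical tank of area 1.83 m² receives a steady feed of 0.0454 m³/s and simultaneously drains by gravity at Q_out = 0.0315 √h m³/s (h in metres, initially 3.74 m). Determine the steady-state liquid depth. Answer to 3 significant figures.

A dh/dt = Q_in − 0.0315 √h. Steady state requires inflow = outflow:
Q_in = 0.0315 √h_ss ⇒ √h_ss = 0.0454/0.0315 = 1.4413.
h_ss = 1.4413² = 2.0773 m. (Since h₀ = 3.74 m > h_ss, the level will fall toward this value.)

2.08 m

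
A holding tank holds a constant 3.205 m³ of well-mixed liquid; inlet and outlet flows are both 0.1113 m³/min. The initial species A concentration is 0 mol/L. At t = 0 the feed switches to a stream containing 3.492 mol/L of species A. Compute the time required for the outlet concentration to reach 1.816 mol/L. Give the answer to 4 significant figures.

Species balance: V dC/dt = Q(C_in − C) ⇒ τ = V/Q = 28.7960 min.
C(t) = C_in + (C₀ − C_in) e^(−t/τ). Set C = 1.816 and solve for t:
e^(−t/τ) = (C − C_in)/(C₀ − C_in) = (1.816 − 3.492)/(0 − 3.492) = 0.479954
t = −τ ln(…) = 28.7960 × 0.734065 = 21.1382 min.

21.14 min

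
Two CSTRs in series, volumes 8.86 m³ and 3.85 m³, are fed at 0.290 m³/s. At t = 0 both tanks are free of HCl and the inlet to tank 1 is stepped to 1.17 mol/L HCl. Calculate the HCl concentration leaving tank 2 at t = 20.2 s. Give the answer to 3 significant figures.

0.298 mol/L

Time constants: τᵢ = Vᵢ/Q for each well-mixed tank.
τ₁ = 8.86/0.290 = 30.552 s; τ₂ = 3.85/0.290 = 13.276 s.
Tank 1: C₁ = C_in(1 − e^(−t/τ₁)). Tank 2 (τ₁ ≠ τ₂): C₂ = C_in[1 − (τ₁ e^(−t/τ₁) − τ₂ e^(−t/τ₂))/(τ₁ − τ₂)].
At t = 20.2: e^(−t/τ₁) = 0.51625, e^(−t/τ₂) = 0.21837.
C₂ = 1.17·[1 − (30.552·0.51625 − 13.276·0.21837)/(17.276)] = 1.17·0.25485 = 0.29817 mol/L.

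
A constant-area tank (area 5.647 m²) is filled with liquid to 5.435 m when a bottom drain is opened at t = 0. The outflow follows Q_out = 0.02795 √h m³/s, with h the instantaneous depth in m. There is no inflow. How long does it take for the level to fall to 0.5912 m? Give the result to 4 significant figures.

A dh/dt = −Q_out = −0.02795 √h.
∫ h^(−1/2) dh = −(0.02795/A) ∫ dt, giving 2√h = 2√h₀ − (0.02795/A) t.
t = 2A(√h₀ − √h)/0.02795 = 2·5.647·(√5.435 − √0.5912)/0.02795
  = 11.2940 × (2.33131 − 0.768895) / 0.02795 = 631.338 s.

631.3 s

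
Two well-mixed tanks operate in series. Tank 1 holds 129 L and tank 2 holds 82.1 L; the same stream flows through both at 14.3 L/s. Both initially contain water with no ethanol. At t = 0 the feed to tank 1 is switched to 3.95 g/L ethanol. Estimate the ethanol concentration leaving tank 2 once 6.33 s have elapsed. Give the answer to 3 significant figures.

Each tank obeys Vᵢ dCᵢ/dt = Q(Cᵢ₋₁ − Cᵢ), so τᵢ = Vᵢ/Q.
τ₁ = 129/14.3 = 9.0210 s; τ₂ = 82.1/14.3 = 5.7413 s.
Tank 1: C₁ = C_in(1 − e^(−t/τ₁)). Tank 2 (τ₁ ≠ τ₂): C₂ = C_in[1 − (τ₁ e^(−t/τ₁) − τ₂ e^(−t/τ₂))/(τ₁ − τ₂)].
At t = 6.33: e^(−t/τ₁) = 0.49574, e^(−t/τ₂) = 0.33202.
C₂ = 3.95·[1 − (9.0210·0.49574 − 5.7413·0.33202)/(3.2797)] = 3.95·0.21766 = 0.85977 g/L.

0.860 g/L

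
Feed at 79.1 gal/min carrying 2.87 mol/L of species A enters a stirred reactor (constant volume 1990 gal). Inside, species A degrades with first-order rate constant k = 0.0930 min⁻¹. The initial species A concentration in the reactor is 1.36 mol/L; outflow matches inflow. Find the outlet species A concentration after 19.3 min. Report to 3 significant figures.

V dC/dt = Q(C_in − C) − k V C.
This is linear with rate a = Q/V + k = 0.13275 min⁻¹.
C_ss = Q C_in/(Q + kV) = 0.85936 mol/L; C(t) = C_ss + (C₀ − C_ss) e^(−a t).
C(19.3) = 0.85936 + (0.50064)·e^(−0.13275·19.3) = 0.85936 + (0.50064)·0.077146 = 0.89798 mol/L.

0.898 mol/L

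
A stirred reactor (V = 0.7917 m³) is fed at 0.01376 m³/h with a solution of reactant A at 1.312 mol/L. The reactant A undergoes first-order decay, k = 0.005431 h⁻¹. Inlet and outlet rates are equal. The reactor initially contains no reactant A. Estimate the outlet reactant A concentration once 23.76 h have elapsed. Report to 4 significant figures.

Species balance: V dC/dt = Q C_in − Q C − k V C.
dC/dt = (Q/V) C_in − (Q/V + k) C; effective rate a = Q/V + k = 0.0173803 + 0.005431 = 0.0228113 h⁻¹.
C_ss = Q C_in/(Q + kV) = 0.999634 mol/L; C(t) = C_ss + (C₀ − C_ss) e^(−a t).
C(23.76) = 0.999634 + (-0.999634)·e^(−0.0228113·23.76) = 0.999634 + (-0.999634)·0.581586 = 0.418261 mol/L.

0.4183 mol/L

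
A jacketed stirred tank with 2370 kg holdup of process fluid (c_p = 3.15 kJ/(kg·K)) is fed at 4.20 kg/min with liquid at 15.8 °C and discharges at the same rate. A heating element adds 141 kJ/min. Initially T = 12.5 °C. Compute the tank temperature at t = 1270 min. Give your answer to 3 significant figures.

25.0 °C

M c_p dT/dt = ṁ c_p (T_in − T) + Q̇.
Rearrange: dT/dt = (T_ss − T)/τ with τ = M/ṁ = 564.29 min and T_ss = T_in + Q̇/(ṁ c_p) = 26.458 °C.
Solution: T(t) = T_ss + (T₀ − T_ss) e^(−t/τ).
T(1270) = 26.458 + (-13.958)·e^(−1270/564.29) = 26.458 + (-13.958)·0.10533 = 24.987 °C.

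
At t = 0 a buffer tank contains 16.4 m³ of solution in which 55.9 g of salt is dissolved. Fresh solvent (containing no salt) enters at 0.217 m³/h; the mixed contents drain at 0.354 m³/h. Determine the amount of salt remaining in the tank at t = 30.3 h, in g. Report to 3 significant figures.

26.3 g

Let m(t) be the amount of salt. Volume: V(t) = V₀ + (Q_in − Q_out) t = 16.4 − 0.13700 t; V(30.3) = 12.249 m³.
Solute balance: dm/dt = 0 − Q_out C = −Q_out m/V(t).
dm/m = −Q_out dt/(V₀ − 0.13700 t); integrating gives ln(m/m₀) = −(Q_out/(Q_in−Q_out)) ln(V/V₀).
m = m₀ (V₀/V)^(Q_out/(Q_in−Q_out)) = 55.9 × (16.4/12.249)^(-2.5839) = 26.297 g.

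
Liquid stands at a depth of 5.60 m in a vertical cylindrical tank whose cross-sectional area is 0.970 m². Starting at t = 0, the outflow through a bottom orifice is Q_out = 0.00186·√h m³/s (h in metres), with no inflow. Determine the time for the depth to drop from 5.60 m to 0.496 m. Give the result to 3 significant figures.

1730 s

Accumulation of liquid (constant cross-section A): A dh/dt = −0.00186 √h.
∫ h^(−1/2) dh = −(0.00186/A) ∫ dt, giving 2√h = 2√h₀ − (0.00186/A) t.
t = 2A(√h₀ − √h)/0.00186 = 2·0.970·(√5.60 − √0.496)/0.00186
  = 1.9400 × (2.3664 − 0.70427) / 0.00186 = 1733.6 s.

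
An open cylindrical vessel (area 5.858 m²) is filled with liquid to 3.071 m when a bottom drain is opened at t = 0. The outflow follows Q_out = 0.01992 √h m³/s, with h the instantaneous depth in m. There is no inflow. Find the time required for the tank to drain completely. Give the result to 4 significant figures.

Volume balance on the tank: A dh/dt = −0.01992 √h.
Separate and integrate: 2(√h − √h₀) = −(0.01992/A) t.
Set h = 0: 2√h₀ = (0.01992/A) t_empty ⇒ t_empty = 2A√h₀/0.01992.
t_empty = 2·5.858·√3.071/0.01992 = 11.7160·1.75243/0.01992 = 1030.69 s.

1031 s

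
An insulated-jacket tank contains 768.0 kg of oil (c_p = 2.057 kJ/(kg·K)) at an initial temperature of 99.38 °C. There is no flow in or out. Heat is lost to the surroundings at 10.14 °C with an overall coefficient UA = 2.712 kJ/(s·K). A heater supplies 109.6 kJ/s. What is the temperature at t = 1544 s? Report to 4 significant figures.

Lumped-capacitance energy balance: M c_p dT/dt = UA(T_amb − T) + Q̇.
dT/dt = (T_ss − T)/τ with T_ss = T_amb + Q̇/UA = 10.14 + 109.6/2.712 = 50.5530 °C, τ = M c_p/UA = 768.0·2.057/2.712 = 582.513 s.
Solution: T(t) = T_ss + (T₀ − T_ss) e^(−t/τ).
T(1544) = 50.5530 + (48.8270)·0.0706100 = 54.0007 °C.

54.00 °C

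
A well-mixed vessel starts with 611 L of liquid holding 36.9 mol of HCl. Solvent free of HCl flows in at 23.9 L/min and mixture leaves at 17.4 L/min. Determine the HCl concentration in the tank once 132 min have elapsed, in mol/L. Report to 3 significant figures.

Let m(t) be the amount of HCl. Volume: V(t) = V₀ + (Q_in − Q_out) t = 611 + 6.5000 t; V(132) = 1469.0 L.
Solute balance: dm/dt = 0 − Q_out C = −Q_out m/V(t).
dm/m = −Q_out dt/(V₀ + 6.5000 t); integrating gives ln(m/m₀) = −(Q_out/(Q_in−Q_out)) ln(V/V₀).
m = m₀ (V₀/V)^(Q_out/(Q_in−Q_out)) = 36.9 × (611/1469.0)^(2.6769) = 3.5251 mol.
C = m/V = 3.5251/1469.0 = 0.0023997 mol/L.

0.00240 mol/L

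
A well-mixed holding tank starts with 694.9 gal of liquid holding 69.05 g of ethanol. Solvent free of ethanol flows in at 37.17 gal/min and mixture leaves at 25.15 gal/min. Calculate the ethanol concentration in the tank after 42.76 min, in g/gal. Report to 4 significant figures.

Let m(t) be the amount of ethanol. Volume: V(t) = V₀ + (Q_in − Q_out) t = 694.9 + 12.0200 t; V(42.76) = 1208.88 gal.
Solute balance: dm/dt = 0 − Q_out C = −Q_out m/V(t).
Separate: dm/m = −Q_out dt/V(t) ⇒ ln(m/m₀) = −(Q_out/(Q_in−Q_out)) ln(V/V₀).
m = m₀ (V₀/V)^(Q_out/(Q_in−Q_out)) = 69.05 × (694.9/1208.88)^(2.09235) = 21.6790 g.
C = m/V = 21.6790/1208.88 = 0.0179332 g/gal.

0.01793 g/gal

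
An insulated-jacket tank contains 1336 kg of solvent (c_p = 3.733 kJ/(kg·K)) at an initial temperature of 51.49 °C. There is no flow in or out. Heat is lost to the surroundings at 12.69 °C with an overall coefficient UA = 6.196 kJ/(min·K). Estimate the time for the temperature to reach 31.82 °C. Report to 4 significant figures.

569.2 min

Lumped-capacitance energy balance: M c_p dT/dt = UA(T_amb − T).
τ = M c_p/UA = 804.921 min; T_ss = T_amb = 12.6900 °C.
T(t) = T_ss + (T₀ − T_ss)e^(−t/τ); set T = 31.82:
t = −τ ln[(T − T_ss)/(T₀ − T_ss)] = −804.921 · ln(0.493041) = 569.210 min.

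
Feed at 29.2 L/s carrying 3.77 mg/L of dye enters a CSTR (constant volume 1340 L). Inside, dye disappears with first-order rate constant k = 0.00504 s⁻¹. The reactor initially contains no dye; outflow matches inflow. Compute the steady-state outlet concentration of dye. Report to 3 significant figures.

3.06 mg/L

Accumulation = in − out − consumed: V dC/dt = Q C_in − Q C − k V C.
Steady state (dC/dt = 0): C_ss = Q C_in/(Q + kV) = C_in/(1 + kV/Q).
C_ss = 29.2·3.77/(29.2 + 0.00504·1340) = 110.08/35.954 = 3.0618 mg/L.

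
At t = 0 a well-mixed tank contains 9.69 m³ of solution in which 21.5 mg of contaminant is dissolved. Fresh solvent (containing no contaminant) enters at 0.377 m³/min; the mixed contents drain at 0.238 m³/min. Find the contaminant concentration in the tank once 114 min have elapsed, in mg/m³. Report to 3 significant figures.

0.160 mg/m³

Total volume: dV/dt = Q_in − Q_out = 0.13900 m³/min, so V(t) = 9.69 + 0.13900 t and V(114) = 25.536 m³.
Solute balance: dm/dt = 0 − Q_out C = −Q_out m/V(t).
dm/m = −Q_out dt/(V₀ + 0.13900 t); integrating gives ln(m/m₀) = −(Q_out/(Q_in−Q_out)) ln(V/V₀).
m = m₀ (V₀/V)^(Q_out/(Q_in−Q_out)) = 21.5 × (9.69/25.536)^(1.7122) = 4.0915 mg.
C = m/V = 4.0915/25.536 = 0.16022 mg/m³.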